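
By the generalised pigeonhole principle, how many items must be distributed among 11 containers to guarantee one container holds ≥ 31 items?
n = (31 − 1)·11 + 1 = 331

By the generalised pigeonhole principle, to guarantee some box contains ≥ r objects we need more than (r − 1) · k objects total. Threshold: n = (r − 1) · k + 1. With r = 31 and k = 11: n = 30 · 11 + 1 = 330 + 1 = 331. For n = 330 = 30 · 11, we can put exactly 30 objects in every box, avoiding 31 in any single one — so 331 is tight.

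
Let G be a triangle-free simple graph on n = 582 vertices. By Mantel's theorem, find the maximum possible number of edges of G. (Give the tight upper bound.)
ex(582, K_3) = ⌊582^2/4⌋ = 84681

Mantel (1907): a triangle-free graph on n vertices has at most ⌊n^2/4⌋ edges, with equality for the complete bipartite graph K_{⌊n/2⌋, ⌈n/2⌉}. For n = 582: ⌊582^2/4⌋ = ⌊338724/4⌋ = 84681. The extremal graph is K_{291, 291}, which has 291·291 = 84681 edges.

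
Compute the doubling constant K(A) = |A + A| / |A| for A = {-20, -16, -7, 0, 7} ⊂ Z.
K = |A + A| / |A| = 14/5

Enumerate A + A = {a + b : a, b ∈ A}. With |A| = 5, there are |A|^2 = 25 ordered sum pairs; collecting distinct values, A + A = {-40, -36, -32, -27, -23, -20, -16, -14, -13, -9, -7, 0, 7, 14}, so |A + A| = 14. Thus K = 14/5. For comparison, the minimum possible |A + A| over all 5-element sets is 2·5 − 1 = 9 (so min K = 9/5), attained only by arithmetic progressions.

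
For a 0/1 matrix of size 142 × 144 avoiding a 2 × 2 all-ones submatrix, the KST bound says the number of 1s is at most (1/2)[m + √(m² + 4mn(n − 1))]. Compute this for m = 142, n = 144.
z(142, 144; 2, 2) ≤ (1/2)[142 + √(142² + 4·142·144·143)] = (1/2)[142 + √11716420] = 1782.4628

Kővári–Sós–Turán: let r_1, ..., r_142 be the row sums and z = Σ r_i the total number of 1s. Each pair of columns can share at most one row with both entries 1 (else a 2×2 all-ones block appears), so Σ_i C(r_i, 2) ≤ C(144, 2) = 10296. By convexity Σ_i C(r_i, 2) ≥ 142·C(z/142, 2) = z(z − 142)/(2·142), giving z² − 142z − 142·144·143 ≤ 0 and hence z ≤ (1/2)[142 + √(20164 + 4·2924064)] = (1/2)[142 + √11716420] ≈ (1/2)(142 + 3422.9256) = 1782.4628.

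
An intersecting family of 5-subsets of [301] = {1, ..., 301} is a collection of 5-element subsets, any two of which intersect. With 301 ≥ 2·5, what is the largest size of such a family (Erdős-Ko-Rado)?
max |F| = C(300, 4) = 330791175

The Erdős-Ko-Rado theorem states: for n ≥ 2k, an intersecting family of k-subsets of an n-element set has size at most C(n − 1, k − 1), with equality for 'star' families {A ⊆ [n] : |A| = k, i ∈ A} (fix an element i). For n = 301, k = 5: C(300, 4) = 330791175.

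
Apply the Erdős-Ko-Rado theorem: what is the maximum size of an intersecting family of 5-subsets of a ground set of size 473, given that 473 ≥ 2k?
max |F| = C(472, 4) = 2041843090

Erdős-Ko-Rado (1961): when n ≥ 2k, max |F| = C(n−1, k−1). The bound is attained by the star {A : i ∈ A} for any fixed i ∈ [n]. Here C(473−1, 5−1) = C(472, 4) = 2041843090.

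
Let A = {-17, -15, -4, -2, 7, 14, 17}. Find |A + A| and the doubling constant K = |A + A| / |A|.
K = |A + A| / |A| = 26/7

Enumerate A + A = {a + b : a, b ∈ A}. With |A| = 7, there are |A|^2 = 49 ordered sum pairs; collecting distinct values, A + A = {-34, -32, -30, -21, -19, -17, -10, -8, -6, -4, -3, -1, 0, 2, 3, 5, 10, 12, 13, 14, 15, 21, 24, 28, 31, 34}, so |A + A| = 26. Thus K = 26/7. For comparison, the minimum possible |A + A| over all 7-element sets is 2·7 − 1 = 13 (so min K = 13/7), attained only by arithmetic progressions.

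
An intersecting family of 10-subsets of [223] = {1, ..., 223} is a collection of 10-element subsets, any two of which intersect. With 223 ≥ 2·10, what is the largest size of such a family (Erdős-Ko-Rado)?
max |F| = C(222, 9) = 3062465626261470

The Erdős-Ko-Rado theorem states: for n ≥ 2k, an intersecting family of k-subsets of an n-element set has size at most C(n − 1, k − 1), with equality for 'star' families {A ⊆ [n] : |A| = k, i ∈ A} (fix an element i). For n = 223, k = 10: C(222, 9) = 3062465626261470.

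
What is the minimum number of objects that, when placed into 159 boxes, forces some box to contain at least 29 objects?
n = (29 − 1)·159 + 1 = 4453

By the generalised pigeonhole principle, to guarantee some box contains ≥ r objects we need more than (r − 1) · k objects total. Threshold: n = (r − 1) · k + 1. With r = 29 and k = 159: n = 28 · 159 + 1 = 4452 + 1 = 4453. For n = 4452 = 28 · 159, we can put exactly 28 objects in every box, avoiding 29 in any single one — so 4453 is tight.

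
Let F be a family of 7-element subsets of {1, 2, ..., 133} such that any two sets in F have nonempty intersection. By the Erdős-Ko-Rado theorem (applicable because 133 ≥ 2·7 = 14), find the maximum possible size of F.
max |F| = C(132, 6) = 6547258432

The Erdős-Ko-Rado theorem states: for n ≥ 2k, an intersecting family of k-subsets of an n-element set has size at most C(n − 1, k − 1), with equality for 'star' families {A ⊆ [n] : |A| = k, i ∈ A} (fix an element i). For n = 133, k = 7: C(132, 6) = 6547258432.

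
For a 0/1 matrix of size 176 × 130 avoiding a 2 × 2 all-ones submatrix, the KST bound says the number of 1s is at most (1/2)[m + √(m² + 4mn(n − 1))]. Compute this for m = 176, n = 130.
z(176, 130; 2, 2) ≤ (1/2)[176 + √(176² + 4·176·130·129)] = (1/2)[176 + √11837056] = 1808.2511

Kővári–Sós–Turán: let r_1, ..., r_176 be the row sums and z = Σ r_i the total number of 1s. Each pair of columns can share at most one row with both entries 1 (else a 2×2 all-ones block appears), so Σ_i C(r_i, 2) ≤ C(130, 2) = 8385. By convexity Σ_i C(r_i, 2) ≥ 176·C(z/176, 2) = z(z − 176)/(2·176), giving z² − 176z − 176·130·129 ≤ 0 and hence z ≤ (1/2)[176 + √(30976 + 4·2951520)] = (1/2)[176 + √11837056] ≈ (1/2)(176 + 3440.5023) = 1808.2511.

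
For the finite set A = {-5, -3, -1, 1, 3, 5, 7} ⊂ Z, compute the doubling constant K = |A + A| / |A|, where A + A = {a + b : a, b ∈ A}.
K = |A + A| / |A| = 13/7

Enumerate A + A = {a + b : a, b ∈ A}. With |A| = 7, there are |A|^2 = 49 ordered sum pairs; collecting distinct values, A + A = {-10, -8, -6, -4, -2, 0, 2, 4, 6, 8, 10, 12, 14}, so |A + A| = 13. Thus K = 13/7. Here |A + A| = 2|A| − 1 = 13, the minimum possible — so K = 13/7 is minimal, which holds iff A is an arithmetic progression.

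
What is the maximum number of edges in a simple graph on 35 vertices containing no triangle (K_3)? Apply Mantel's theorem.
ex(35, K_3) = ⌊35^2/4⌋ = 306

Mantel (1907): a triangle-free graph on n vertices has at most ⌊n^2/4⌋ edges, with equality for the complete bipartite graph K_{⌊n/2⌋, ⌈n/2⌉}. For n = 35: ⌊35^2/4⌋ = ⌊1225/4⌋ = 306. The extremal graph is K_{17, 18}, which has 17·18 = 306 edges.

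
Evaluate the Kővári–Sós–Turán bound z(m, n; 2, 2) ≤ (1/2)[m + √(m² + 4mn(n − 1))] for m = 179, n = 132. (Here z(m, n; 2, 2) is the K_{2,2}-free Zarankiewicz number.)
z(179, 132; 2, 2) ≤ (1/2)[179 + √(179² + 4·179·132·131)] = (1/2)[179 + √12413113] = 1851.1124

Kővári–Sós–Turán: let r_1, ..., r_179 be the row sums and z = Σ r_i the total number of 1s. Each pair of columns can share at most one row with both entries 1 (else a 2×2 all-ones block appears), so Σ_i C(r_i, 2) ≤ C(132, 2) = 8646. By convexity Σ_i C(r_i, 2) ≥ 179·C(z/179, 2) = z(z − 179)/(2·179), giving z² − 179z − 179·132·131 ≤ 0 and hence z ≤ (1/2)[179 + √(32041 + 4·3095268)] = (1/2)[179 + √12413113] ≈ (1/2)(179 + 3523.2248) = 1851.1124.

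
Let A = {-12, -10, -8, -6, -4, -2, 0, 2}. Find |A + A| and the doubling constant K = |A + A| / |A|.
K = |A + A| / |A| = 15/8

Enumerate A + A = {a + b : a, b ∈ A}. With |A| = 8, there are |A|^2 = 64 ordered sum pairs; collecting distinct values, A + A = {-24, -22, -20, -18, -16, -14, -12, -10, -8, -6, -4, -2, 0, 2, 4}, so |A + A| = 15. Thus K = 15/8. Here |A + A| = 2|A| − 1 = 15, the minimum possible — so K = 15/8 is minimal, which holds iff A is an arithmetic progression.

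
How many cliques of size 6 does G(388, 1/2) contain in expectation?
E[# K_6] = C(388, 6) · (1/2)^C(6, 2) = 4558145946816 / 2^15 = 71221030419/512 ≈ 139103575.037109

For each 6-subset S of vertices (there are C(388, 6) = 4558145946816 such S), let X_S = 1 if S induces a K_6 (all C(6, 2) = 15 edges present). Then P(X_S = 1) = (1/2)^15 = 1/32768. By linearity of expectation, E[# K_6] = C(388, 6) · (1/2)^15 = 4558145946816 / 32768 = 71221030419/512 ≈ 139103575.037109.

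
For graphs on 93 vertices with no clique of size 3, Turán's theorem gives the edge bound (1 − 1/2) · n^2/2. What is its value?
Turán density bound = (1/2) · 93^2/2 = 8649/4 ≈ 2162.25

Turán's theorem: ex(n, K_{r+1}) is achieved by the complete r-partite Turán graph T(n, r) with parts as balanced as possible, and is at most (1 − 1/r) · n^2/2. For r = 2, n = 93: the density bound is (1/2) · 8649/2 = 8649/4 ≈ 2162.25. The integer-valued extremum is e(T(93, 2)) = 2162, which is strictly less than the density bound 8649/4 since 2 ∤ 93 (the parts of T(93, 2) cannot all be equal).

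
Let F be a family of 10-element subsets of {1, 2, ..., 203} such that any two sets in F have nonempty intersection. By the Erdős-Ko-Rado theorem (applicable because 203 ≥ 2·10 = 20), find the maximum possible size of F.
max |F| = C(202, 9) = 1287927140349850

The Erdős-Ko-Rado theorem states: for n ≥ 2k, an intersecting family of k-subsets of an n-element set has size at most C(n − 1, k − 1), with equality for 'star' families {A ⊆ [n] : |A| = k, i ∈ A} (fix an element i). For n = 203, k = 10: C(202, 9) = 1287927140349850.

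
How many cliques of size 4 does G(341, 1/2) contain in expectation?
E[# K_4] = C(341, 4) · (1/2)^C(4, 2) = 553526545 / 2^6 = 8648852.265625

For each 4-subset S of vertices (there are C(341, 4) = 553526545 such S), let X_S = 1 if S induces a K_4 (all C(4, 2) = 6 edges present). Then P(X_S = 1) = (1/2)^6 = 1/64. By linearity of expectation, E[# K_4] = C(341, 4) · (1/2)^6 = 553526545 / 64 = 8648852.265625.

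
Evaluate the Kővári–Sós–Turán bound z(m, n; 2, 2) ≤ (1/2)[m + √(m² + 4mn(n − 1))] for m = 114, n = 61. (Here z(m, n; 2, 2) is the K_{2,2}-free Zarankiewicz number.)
z(114, 61; 2, 2) ≤ (1/2)[114 + √(114² + 4·114·61·60)] = (1/2)[114 + √1681956] = 705.4512

Kővári–Sós–Turán: let r_1, ..., r_114 be the row sums and z = Σ r_i the total number of 1s. Each pair of columns can share at most one row with both entries 1 (else a 2×2 all-ones block appears), so Σ_i C(r_i, 2) ≤ C(61, 2) = 1830. By convexity Σ_i C(r_i, 2) ≥ 114·C(z/114, 2) = z(z − 114)/(2·114), giving z² − 114z − 114·61·60 ≤ 0 and hence z ≤ (1/2)[114 + √(12996 + 4·417240)] = (1/2)[114 + √1681956] ≈ (1/2)(114 + 1296.9025) = 705.4512.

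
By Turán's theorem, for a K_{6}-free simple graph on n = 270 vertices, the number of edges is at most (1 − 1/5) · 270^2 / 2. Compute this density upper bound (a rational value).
Turán density bound = (4/5) · 270^2/2 = 29160

Turán's theorem: ex(n, K_{r+1}) is achieved by the complete r-partite Turán graph T(n, r) with parts as balanced as possible, and is at most (1 − 1/r) · n^2/2. For r = 5, n = 270: the density bound is (4/5) · 72900/2 = 29160. Since 5 ∣ 270, the Turán graph T(270, 5) has parts of equal size 54, and its edge count e(T(270, 5)) = 29160 attains the density bound exactly.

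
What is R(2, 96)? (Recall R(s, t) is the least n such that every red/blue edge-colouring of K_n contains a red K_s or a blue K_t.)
R(2, 96) = 96

R(2, k) = k for all k ≥ 2: in a 2-colouring of K_k, either some edge is red (a red K_2) or all edges are blue (a blue K_k). And K_{95} coloured all-blue has no blue K_96, so R(2, 96) > 95. Hence R(2, 96) = 96.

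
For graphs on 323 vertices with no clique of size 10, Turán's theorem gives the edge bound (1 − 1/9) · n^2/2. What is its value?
Turán density bound = (8/9) · 323^2/2 = 417316/9 ≈ 46368.4444

Turán's theorem: ex(n, K_{r+1}) is achieved by the complete r-partite Turán graph T(n, r) with parts as balanced as possible, and is at most (1 − 1/r) · n^2/2. For r = 9, n = 323: the density bound is (8/9) · 104329/2 = 417316/9 ≈ 46368.4444. The integer-valued extremum is e(T(323, 9)) = 46368, which is strictly less than the density bound 417316/9 since 9 ∤ 323 (the parts of T(323, 9) cannot all be equal).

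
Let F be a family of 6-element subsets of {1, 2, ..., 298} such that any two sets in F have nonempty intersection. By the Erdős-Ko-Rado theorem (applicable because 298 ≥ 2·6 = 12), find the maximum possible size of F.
max |F| = C(297, 5) = 18616750614

Erdős-Ko-Rado (1961): when n ≥ 2k, max |F| = C(n−1, k−1). The bound is attained by the star {A : i ∈ A} for any fixed i ∈ [n]. Here C(298−1, 6−1) = C(297, 5) = 18616750614.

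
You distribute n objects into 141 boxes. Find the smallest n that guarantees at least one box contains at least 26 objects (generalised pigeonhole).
n = (26 − 1)·141 + 1 = 3526

By the generalised pigeonhole principle, to guarantee some box contains ≥ r objects we need more than (r − 1) · k objects total. Threshold: n = (r − 1) · k + 1. With r = 26 and k = 141: n = 25 · 141 + 1 = 3525 + 1 = 3526. For n = 3525 = 25 · 141, we can put exactly 25 objects in every box, avoiding 26 in any single one — so 3526 is tight.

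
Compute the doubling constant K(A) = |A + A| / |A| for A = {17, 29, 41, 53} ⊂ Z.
K = |A + A| / |A| = 7/4

Enumerate A + A = {a + b : a, b ∈ A}. With |A| = 4, there are |A|^2 = 16 ordered sum pairs; collecting distinct values, A + A = {34, 46, 58, 70, 82, 94, 106}, so |A + A| = 7. Thus K = 7/4. Here |A + A| = 2|A| − 1 = 7, the minimum possible — so K = 7/4 is minimal, which holds iff A is an arithmetic progression.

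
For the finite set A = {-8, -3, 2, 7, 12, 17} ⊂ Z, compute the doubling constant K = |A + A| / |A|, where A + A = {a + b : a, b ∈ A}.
K = |A + A| / |A| = 11/6

Enumerate A + A = {a + b : a, b ∈ A}. With |A| = 6, there are |A|^2 = 36 ordered sum pairs; collecting distinct values, A + A = {-16, -11, -6, -1, 4, 9, 14, 19, 24, 29, 34}, so |A + A| = 11. Thus K = 11/6. Here |A + A| = 2|A| − 1 = 11, the minimum possible — so K = 11/6 is minimal, which holds iff A is an arithmetic progression.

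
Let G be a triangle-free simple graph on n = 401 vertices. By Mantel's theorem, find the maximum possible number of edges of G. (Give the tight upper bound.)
ex(401, K_3) = ⌊401^2/4⌋ = 40200

Mantel (1907): a triangle-free graph on n vertices has at most ⌊n^2/4⌋ edges, with equality for the complete bipartite graph K_{⌊n/2⌋, ⌈n/2⌉}. For n = 401: ⌊401^2/4⌋ = ⌊160801/4⌋ = 40200. The extremal graph is K_{200, 201}, which has 200·201 = 40200 edges.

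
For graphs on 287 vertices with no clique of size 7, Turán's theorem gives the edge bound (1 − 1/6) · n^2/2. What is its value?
Turán density bound = (5/6) · 287^2/2 = 411845/12 ≈ 34320.4167

Turán's theorem: ex(n, K_{r+1}) is achieved by the complete r-partite Turán graph T(n, r) with parts as balanced as possible, and is at most (1 − 1/r) · n^2/2. For r = 6, n = 287: the density bound is (5/6) · 82369/2 = 411845/12 ≈ 34320.4167. The integer-valued extremum is e(T(287, 6)) = 34320, which is strictly less than the density bound 411845/12 since 6 ∤ 287 (the parts of T(287, 6) cannot all be equal).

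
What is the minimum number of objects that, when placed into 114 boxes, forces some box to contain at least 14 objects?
n = (14 − 1)·114 + 1 = 1483

By the generalised pigeonhole principle, to guarantee some box contains ≥ r objects we need more than (r − 1) · k objects total. Threshold: n = (r − 1) · k + 1. With r = 14 and k = 114: n = 13 · 114 + 1 = 1482 + 1 = 1483. For n = 1482 = 13 · 114, we can put exactly 13 objects in every box, avoiding 14 in any single one — so 1483 is tight.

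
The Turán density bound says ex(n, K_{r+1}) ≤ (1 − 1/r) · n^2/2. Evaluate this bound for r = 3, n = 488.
Turán density bound = (2/3) · 488^2/2 = 238144/3 ≈ 79381.3333

Turán's theorem: ex(n, K_{r+1}) is achieved by the complete r-partite Turán graph T(n, r) with parts as balanced as possible, and is at most (1 − 1/r) · n^2/2. For r = 3, n = 488: the density bound is (2/3) · 238144/2 = 238144/3 ≈ 79381.3333. The integer-valued extremum is e(T(488, 3)) = 79381, which is strictly less than the density bound 238144/3 since 3 ∤ 488 (the parts of T(488, 3) cannot all be equal).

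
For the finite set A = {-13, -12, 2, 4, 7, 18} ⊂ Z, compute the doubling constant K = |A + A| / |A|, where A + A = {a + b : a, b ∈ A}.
K = |A + A| / |A| = 20/6 = 10/3

Enumerate A + A = {a + b : a, b ∈ A}. With |A| = 6, there are |A|^2 = 36 ordered sum pairs; collecting distinct values, A + A = {-26, -25, -24, -11, -10, -9, -8, -6, -5, 4, 5, 6, 8, 9, 11, 14, 20, 22, 25, 36}, so |A + A| = 20. Thus K = 20/6 = 10/3. For comparison, the minimum possible |A + A| over all 6-element sets is 2·6 − 1 = 11 (so min K = 11/6), attained only by arithmetic progressions.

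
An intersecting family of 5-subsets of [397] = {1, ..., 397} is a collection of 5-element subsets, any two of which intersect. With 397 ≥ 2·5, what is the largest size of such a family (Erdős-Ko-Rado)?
max |F| = C(396, 4) = 1009182735

The Erdős-Ko-Rado theorem states: for n ≥ 2k, an intersecting family of k-subsets of an n-element set has size at most C(n − 1, k − 1), with equality for 'star' families {A ⊆ [n] : |A| = k, i ∈ A} (fix an element i). For n = 397, k = 5: C(396, 4) = 1009182735.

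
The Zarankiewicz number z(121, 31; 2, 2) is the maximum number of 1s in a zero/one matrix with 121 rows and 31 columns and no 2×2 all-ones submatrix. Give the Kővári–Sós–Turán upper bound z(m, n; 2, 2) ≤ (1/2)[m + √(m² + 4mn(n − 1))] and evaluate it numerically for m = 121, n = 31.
z(121, 31; 2, 2) ≤ (1/2)[121 + √(121² + 4·121·31·30)] = (1/2)[121 + √464761] = 401.3669

Kővári–Sós–Turán: let r_1, ..., r_121 be the row sums and z = Σ r_i the total number of 1s. Each pair of columns can share at most one row with both entries 1 (else a 2×2 all-ones block appears), so Σ_i C(r_i, 2) ≤ C(31, 2) = 465. By convexity Σ_i C(r_i, 2) ≥ 121·C(z/121, 2) = z(z − 121)/(2·121), giving z² − 121z − 121·31·30 ≤ 0 and hence z ≤ (1/2)[121 + √(14641 + 4·112530)] = (1/2)[121 + √464761] ≈ (1/2)(121 + 681.7338) = 401.3669.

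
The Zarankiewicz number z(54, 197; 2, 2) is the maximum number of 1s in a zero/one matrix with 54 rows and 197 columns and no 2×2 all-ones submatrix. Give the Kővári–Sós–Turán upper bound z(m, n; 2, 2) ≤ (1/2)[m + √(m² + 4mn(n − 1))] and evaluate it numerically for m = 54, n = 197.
z(54, 197; 2, 2) ≤ (1/2)[54 + √(54² + 4·54·197·196)] = (1/2)[54 + √8343108] = 1471.2219

Kővári–Sós–Turán: let r_1, ..., r_54 be the row sums and z = Σ r_i the total number of 1s. Each pair of columns can share at most one row with both entries 1 (else a 2×2 all-ones block appears), so Σ_i C(r_i, 2) ≤ C(197, 2) = 19306. By convexity Σ_i C(r_i, 2) ≥ 54·C(z/54, 2) = z(z − 54)/(2·54), giving z² − 54z − 54·197·196 ≤ 0 and hence z ≤ (1/2)[54 + √(2916 + 4·2085048)] = (1/2)[54 + √8343108] ≈ (1/2)(54 + 2888.4439) = 1471.2219.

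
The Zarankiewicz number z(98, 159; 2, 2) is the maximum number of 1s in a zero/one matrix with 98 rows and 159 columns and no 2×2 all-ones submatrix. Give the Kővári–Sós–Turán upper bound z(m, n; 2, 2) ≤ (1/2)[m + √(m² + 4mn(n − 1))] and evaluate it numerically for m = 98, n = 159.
z(98, 159; 2, 2) ≤ (1/2)[98 + √(98² + 4·98·159·158)] = (1/2)[98 + √9857428] = 1618.8271

Kővári–Sós–Turán: let r_1, ..., r_98 be the row sums and z = Σ r_i the total number of 1s. Each pair of columns can share at most one row with both entries 1 (else a 2×2 all-ones block appears), so Σ_i C(r_i, 2) ≤ C(159, 2) = 12561. By convexity Σ_i C(r_i, 2) ≥ 98·C(z/98, 2) = z(z − 98)/(2·98), giving z² − 98z − 98·159·158 ≤ 0 and hence z ≤ (1/2)[98 + √(9604 + 4·2461956)] = (1/2)[98 + √9857428] ≈ (1/2)(98 + 3139.6541) = 1618.8271.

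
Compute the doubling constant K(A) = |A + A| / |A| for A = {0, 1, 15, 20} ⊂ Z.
K = |A + A| / |A| = 10/4 = 5/2

Enumerate A + A = {a + b : a, b ∈ A}. With |A| = 4, there are |A|^2 = 16 ordered sum pairs; collecting distinct values, A + A = {0, 1, 2, 15, 16, 20, 21, 30, 35, 40}, so |A + A| = 10. Thus K = 10/4 = 5/2. For comparison, the minimum possible |A + A| over all 4-element sets is 2·4 − 1 = 7 (so min K = 7/4), attained only by arithmetic progressions.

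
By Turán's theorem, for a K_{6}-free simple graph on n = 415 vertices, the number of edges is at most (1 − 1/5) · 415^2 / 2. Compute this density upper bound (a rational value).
Turán density bound = (4/5) · 415^2/2 = 68890

Turán's theorem: ex(n, K_{r+1}) is achieved by the complete r-partite Turán graph T(n, r) with parts as balanced as possible, and is at most (1 − 1/r) · n^2/2. For r = 5, n = 415: the density bound is (4/5) · 172225/2 = 68890. Since 5 ∣ 415, the Turán graph T(415, 5) has parts of equal size 83, and its edge count e(T(415, 5)) = 68890 attains the density bound exactly.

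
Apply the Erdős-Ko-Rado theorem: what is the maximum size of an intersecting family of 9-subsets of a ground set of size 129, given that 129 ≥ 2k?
max |F| = C(128, 8) = 1429702652400

Erdős-Ko-Rado (1961): when n ≥ 2k, max |F| = C(n−1, k−1). The bound is attained by the star {A : i ∈ A} for any fixed i ∈ [n]. Here C(129−1, 9−1) = C(128, 8) = 1429702652400.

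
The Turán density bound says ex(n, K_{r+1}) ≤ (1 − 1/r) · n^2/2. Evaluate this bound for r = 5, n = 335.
Turán density bound = (4/5) · 335^2/2 = 44890

Turán's theorem: ex(n, K_{r+1}) is achieved by the complete r-partite Turán graph T(n, r) with parts as balanced as possible, and is at most (1 − 1/r) · n^2/2. For r = 5, n = 335: the density bound is (4/5) · 112225/2 = 44890. Since 5 ∣ 335, the Turán graph T(335, 5) has parts of equal size 67, and its edge count e(T(335, 5)) = 44890 attains the density bound exactly.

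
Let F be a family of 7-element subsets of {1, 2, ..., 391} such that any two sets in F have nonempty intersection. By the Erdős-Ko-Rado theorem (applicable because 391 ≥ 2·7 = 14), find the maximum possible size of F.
max |F| = C(390, 6) = 4701889697505

Erdős-Ko-Rado (1961): when n ≥ 2k, max |F| = C(n−1, k−1). The bound is attained by the star {A : i ∈ A} for any fixed i ∈ [n]. Here C(391−1, 7−1) = C(390, 6) = 4701889697505.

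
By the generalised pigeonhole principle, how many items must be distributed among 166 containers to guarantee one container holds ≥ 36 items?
n = (36 − 1)·166 + 1 = 5811

By the generalised pigeonhole principle, to guarantee some box contains ≥ r objects we need more than (r − 1) · k objects total. Threshold: n = (r − 1) · k + 1. With r = 36 and k = 166: n = 35 · 166 + 1 = 5810 + 1 = 5811. For n = 5810 = 35 · 166, we can put exactly 35 objects in every box, avoiding 36 in any single one — so 5811 is tight.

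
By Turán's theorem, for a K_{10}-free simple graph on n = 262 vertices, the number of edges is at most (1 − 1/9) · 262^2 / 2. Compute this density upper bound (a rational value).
Turán density bound = (8/9) · 262^2/2 = 274576/9 ≈ 30508.4444

Turán's theorem: ex(n, K_{r+1}) is achieved by the complete r-partite Turán graph T(n, r) with parts as balanced as possible, and is at most (1 − 1/r) · n^2/2. For r = 9, n = 262: the density bound is (8/9) · 68644/2 = 274576/9 ≈ 30508.4444. The integer-valued extremum is e(T(262, 9)) = 30508, which is strictly less than the density bound 274576/9 since 9 ∤ 262 (the parts of T(262, 9) cannot all be equal).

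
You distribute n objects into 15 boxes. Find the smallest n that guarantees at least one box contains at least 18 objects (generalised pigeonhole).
n = (18 − 1)·15 + 1 = 256

By the generalised pigeonhole principle, to guarantee some box contains ≥ r objects we need more than (r − 1) · k objects total. Threshold: n = (r − 1) · k + 1. With r = 18 and k = 15: n = 17 · 15 + 1 = 255 + 1 = 256. For n = 255 = 17 · 15, we can put exactly 17 objects in every box, avoiding 18 in any single one — so 256 is tight.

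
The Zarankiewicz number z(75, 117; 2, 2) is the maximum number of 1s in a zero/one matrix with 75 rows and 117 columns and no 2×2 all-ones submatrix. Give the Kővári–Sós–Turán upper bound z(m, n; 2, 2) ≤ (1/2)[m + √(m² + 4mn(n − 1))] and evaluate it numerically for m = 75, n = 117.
z(75, 117; 2, 2) ≤ (1/2)[75 + √(75² + 4·75·117·116)] = (1/2)[75 + √4077225] = 1047.107

Kővári–Sós–Turán: let r_1, ..., r_75 be the row sums and z = Σ r_i the total number of 1s. Each pair of columns can share at most one row with both entries 1 (else a 2×2 all-ones block appears), so Σ_i C(r_i, 2) ≤ C(117, 2) = 6786. By convexity Σ_i C(r_i, 2) ≥ 75·C(z/75, 2) = z(z − 75)/(2·75), giving z² − 75z − 75·117·116 ≤ 0 and hence z ≤ (1/2)[75 + √(5625 + 4·1017900)] = (1/2)[75 + √4077225] ≈ (1/2)(75 + 2019.214) = 1047.107.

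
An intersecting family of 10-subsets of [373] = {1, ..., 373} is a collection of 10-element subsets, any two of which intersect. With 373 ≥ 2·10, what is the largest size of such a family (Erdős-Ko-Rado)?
max |F| = C(372, 9) = 341013147552033320

The Erdős-Ko-Rado theorem states: for n ≥ 2k, an intersecting family of k-subsets of an n-element set has size at most C(n − 1, k − 1), with equality for 'star' families {A ⊆ [n] : |A| = k, i ∈ A} (fix an element i). For n = 373, k = 10: C(372, 9) = 341013147552033320.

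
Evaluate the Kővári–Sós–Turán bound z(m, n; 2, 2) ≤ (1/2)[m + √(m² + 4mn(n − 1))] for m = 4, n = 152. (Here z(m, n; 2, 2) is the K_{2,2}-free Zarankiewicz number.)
z(4, 152; 2, 2) ≤ (1/2)[4 + √(4² + 4·4·152·151)] = (1/2)[4 + √367248] = 305.005

Kővári–Sós–Turán: let r_1, ..., r_4 be the row sums and z = Σ r_i the total number of 1s. Each pair of columns can share at most one row with both entries 1 (else a 2×2 all-ones block appears), so Σ_i C(r_i, 2) ≤ C(152, 2) = 11476. By convexity Σ_i C(r_i, 2) ≥ 4·C(z/4, 2) = z(z − 4)/(2·4), giving z² − 4z − 4·152·151 ≤ 0 and hence z ≤ (1/2)[4 + √(16 + 4·91808)] = (1/2)[4 + √367248] ≈ (1/2)(4 + 606.0099) = 305.005.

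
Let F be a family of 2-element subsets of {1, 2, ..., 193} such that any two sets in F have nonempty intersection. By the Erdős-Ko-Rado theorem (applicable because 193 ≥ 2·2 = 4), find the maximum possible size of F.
max |F| = C(192, 1) = 192

The Erdős-Ko-Rado theorem states: for n ≥ 2k, an intersecting family of k-subsets of an n-element set has size at most C(n − 1, k − 1), with equality for 'star' families {A ⊆ [n] : |A| = k, i ∈ A} (fix an element i). For n = 193, k = 2: C(192, 1) = 192.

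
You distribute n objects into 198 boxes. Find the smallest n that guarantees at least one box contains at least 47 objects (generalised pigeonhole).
n = (47 − 1)·198 + 1 = 9109

By the generalised pigeonhole principle, to guarantee some box contains ≥ r objects we need more than (r − 1) · k objects total. Threshold: n = (r − 1) · k + 1. With r = 47 and k = 198: n = 46 · 198 + 1 = 9108 + 1 = 9109. For n = 9108 = 46 · 198, we can put exactly 46 objects in every box, avoiding 47 in any single one — so 9109 is tight.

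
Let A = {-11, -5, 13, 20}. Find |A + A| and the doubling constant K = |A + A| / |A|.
K = |A + A| / |A| = 10/4 = 5/2

Enumerate A + A = {a + b : a, b ∈ A}. With |A| = 4, there are |A|^2 = 16 ordered sum pairs; collecting distinct values, A + A = {-22, -16, -10, 2, 8, 9, 15, 26, 33, 40}, so |A + A| = 10. Thus K = 10/4 = 5/2. For comparison, the minimum possible |A + A| over all 4-element sets is 2·4 − 1 = 7 (so min K = 7/4), attained only by arithmetic progressions.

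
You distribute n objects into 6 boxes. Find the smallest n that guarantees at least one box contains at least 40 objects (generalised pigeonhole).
n = (40 − 1)·6 + 1 = 235

By the generalised pigeonhole principle, to guarantee some box contains ≥ r objects we need more than (r − 1) · k objects total. Threshold: n = (r − 1) · k + 1. With r = 40 and k = 6: n = 39 · 6 + 1 = 234 + 1 = 235. For n = 234 = 39 · 6, we can put exactly 39 objects in every box, avoiding 40 in any single one — so 235 is tight.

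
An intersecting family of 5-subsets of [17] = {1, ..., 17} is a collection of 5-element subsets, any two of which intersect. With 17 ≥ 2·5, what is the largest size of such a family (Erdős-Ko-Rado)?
max |F| = C(16, 4) = 1820

Erdős-Ko-Rado (1961): when n ≥ 2k, max |F| = C(n−1, k−1). The bound is attained by the star {A : i ∈ A} for any fixed i ∈ [n]. Here C(17−1, 5−1) = C(16, 4) = 1820.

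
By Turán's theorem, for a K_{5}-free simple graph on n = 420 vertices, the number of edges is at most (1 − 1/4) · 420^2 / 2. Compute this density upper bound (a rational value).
Turán density bound = (3/4) · 420^2/2 = 66150

Turán's theorem: ex(n, K_{r+1}) is achieved by the complete r-partite Turán graph T(n, r) with parts as balanced as possible, and is at most (1 − 1/r) · n^2/2. For r = 4, n = 420: the density bound is (3/4) · 176400/2 = 66150. Since 4 ∣ 420, the Turán graph T(420, 4) has parts of equal size 105, and its edge count e(T(420, 4)) = 66150 attains the density bound exactly.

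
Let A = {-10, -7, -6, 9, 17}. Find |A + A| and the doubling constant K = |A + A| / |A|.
K = |A + A| / |A| = 15/5 = 3

Enumerate A + A = {a + b : a, b ∈ A}. With |A| = 5, there are |A|^2 = 25 ordered sum pairs; collecting distinct values, A + A = {-20, -17, -16, -14, -13, -12, -1, 2, 3, 7, 10, 11, 18, 26, 34}, so |A + A| = 15. Thus K = 15/5 = 3. For comparison, the minimum possible |A + A| over all 5-element sets is 2·5 − 1 = 9 (so min K = 9/5), attained only by arithmetic progressions.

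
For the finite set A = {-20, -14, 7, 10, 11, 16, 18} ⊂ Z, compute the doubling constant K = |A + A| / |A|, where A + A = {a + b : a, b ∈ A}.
K = |A + A| / |A| = 27/7

Enumerate A + A = {a + b : a, b ∈ A}. With |A| = 7, there are |A|^2 = 49 ordered sum pairs; collecting distinct values, A + A = {-40, -34, -28, -13, -10, -9, -7, -4, -3, -2, 2, 4, 14, 17, 18, 20, 21, 22, 23, 25, 26, 27, 28, 29, 32, 34, 36}, so |A + A| = 27. Thus K = 27/7. For comparison, the minimum possible |A + A| over all 7-element sets is 2·7 − 1 = 13 (so min K = 13/7), attained only by arithmetic progressions.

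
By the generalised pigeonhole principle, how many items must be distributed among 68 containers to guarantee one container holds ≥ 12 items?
n = (12 − 1)·68 + 1 = 749

By the generalised pigeonhole principle, to guarantee some box contains ≥ r objects we need more than (r − 1) · k objects total. Threshold: n = (r − 1) · k + 1. With r = 12 and k = 68: n = 11 · 68 + 1 = 748 + 1 = 749. For n = 748 = 11 · 68, we can put exactly 11 objects in every box, avoiding 12 in any single one — so 749 is tight.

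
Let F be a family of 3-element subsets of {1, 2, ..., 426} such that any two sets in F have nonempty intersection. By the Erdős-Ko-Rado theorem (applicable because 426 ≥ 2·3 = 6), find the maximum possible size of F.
max |F| = C(425, 2) = 90100

Erdős-Ko-Rado (1961): when n ≥ 2k, max |F| = C(n−1, k−1). The bound is attained by the star {A : i ∈ A} for any fixed i ∈ [n]. Here C(426−1, 3−1) = C(425, 2) = 90100.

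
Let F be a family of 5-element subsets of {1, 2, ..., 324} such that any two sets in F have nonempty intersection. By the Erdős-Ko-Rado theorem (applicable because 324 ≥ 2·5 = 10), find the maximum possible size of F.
max |F| = C(323, 4) = 445145680

Erdős-Ko-Rado (1961): when n ≥ 2k, max |F| = C(n−1, k−1). The bound is attained by the star {A : i ∈ A} for any fixed i ∈ [n]. Here C(324−1, 5−1) = C(323, 4) = 445145680.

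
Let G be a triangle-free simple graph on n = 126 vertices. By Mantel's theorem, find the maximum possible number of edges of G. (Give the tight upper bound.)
ex(126, K_3) = ⌊126^2/4⌋ = 3969

Mantel (1907): a triangle-free graph on n vertices has at most ⌊n^2/4⌋ edges, with equality for the complete bipartite graph K_{⌊n/2⌋, ⌈n/2⌉}. For n = 126: ⌊126^2/4⌋ = ⌊15876/4⌋ = 3969. The extremal graph is K_{63, 63}, which has 63·63 = 3969 edges.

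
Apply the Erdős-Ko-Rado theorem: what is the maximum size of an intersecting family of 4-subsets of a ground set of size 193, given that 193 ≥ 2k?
max |F| = C(192, 3) = 1161280

The Erdős-Ko-Rado theorem states: for n ≥ 2k, an intersecting family of k-subsets of an n-element set has size at most C(n − 1, k − 1), with equality for 'star' families {A ⊆ [n] : |A| = k, i ∈ A} (fix an element i). For n = 193, k = 4: C(192, 3) = 1161280.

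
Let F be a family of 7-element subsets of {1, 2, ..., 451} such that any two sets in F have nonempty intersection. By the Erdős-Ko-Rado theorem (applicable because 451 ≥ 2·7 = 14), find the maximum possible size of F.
max |F| = C(450, 6) = 11153386834800

Erdős-Ko-Rado (1961): when n ≥ 2k, max |F| = C(n−1, k−1). The bound is attained by the star {A : i ∈ A} for any fixed i ∈ [n]. Here C(451−1, 7−1) = C(450, 6) = 11153386834800.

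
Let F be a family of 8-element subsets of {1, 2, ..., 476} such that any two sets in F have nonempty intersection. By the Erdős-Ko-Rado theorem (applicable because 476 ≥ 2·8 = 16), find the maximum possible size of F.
max |F| = C(475, 7) = 1035466760097550

The Erdős-Ko-Rado theorem states: for n ≥ 2k, an intersecting family of k-subsets of an n-element set has size at most C(n − 1, k − 1), with equality for 'star' families {A ⊆ [n] : |A| = k, i ∈ A} (fix an element i). For n = 476, k = 8: C(475, 7) = 1035466760097550.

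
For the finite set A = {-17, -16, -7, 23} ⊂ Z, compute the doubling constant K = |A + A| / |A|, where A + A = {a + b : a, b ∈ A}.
K = |A + A| / |A| = 10/4 = 5/2

Enumerate A + A = {a + b : a, b ∈ A}. With |A| = 4, there are |A|^2 = 16 ordered sum pairs; collecting distinct values, A + A = {-34, -33, -32, -24, -23, -14, 6, 7, 16, 46}, so |A + A| = 10. Thus K = 10/4 = 5/2. For comparison, the minimum possible |A + A| over all 4-element sets is 2·4 − 1 = 7 (so min K = 7/4), attained only by arithmetic progressions.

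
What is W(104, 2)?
W(104, 2) = 104 + 1 = 105

A 2-term AP is any pair of integers, so a monochromatic 2-AP exists iff some colour is used at least twice. With 104 colours, the colouring i ↦ i on {1, ..., 104} uses each colour once, avoiding any monochromatic pair, so W(104, 2) > 104. For {1, ..., 105}, pigeonhole forces two integers of the same colour, which form a monochromatic 2-AP. Hence W(104, 2) = 105.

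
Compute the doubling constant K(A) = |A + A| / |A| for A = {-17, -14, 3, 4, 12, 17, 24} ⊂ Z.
K = |A + A| / |A| = 27/7

Enumerate A + A = {a + b : a, b ∈ A}. With |A| = 7, there are |A|^2 = 49 ordered sum pairs; collecting distinct values, A + A = {-34, -31, -28, -14, -13, -11, -10, -5, -2, 0, 3, 6, 7, 8, 10, 15, 16, 20, 21, 24, 27, 28, 29, 34, 36, 41, 48}, so |A + A| = 27. Thus K = 27/7. For comparison, the minimum possible |A + A| over all 7-element sets is 2·7 − 1 = 13 (so min K = 13/7), attained only by arithmetic progressions.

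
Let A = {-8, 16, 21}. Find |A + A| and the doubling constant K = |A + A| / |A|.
K = |A + A| / |A| = 6/3 = 2

Enumerate A + A = {a + b : a, b ∈ A}. With |A| = 3, there are |A|^2 = 9 ordered sum pairs; collecting distinct values, A + A = {-16, 8, 13, 32, 37, 42}, so |A + A| = 6. Thus K = 6/3 = 2. For comparison, the minimum possible |A + A| over all 3-element sets is 2·3 − 1 = 5 (so min K = 5/3), attained only by arithmetic progressions.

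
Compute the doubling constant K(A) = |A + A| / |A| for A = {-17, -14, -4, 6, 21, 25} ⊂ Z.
K = |A + A| / |A| = 20/6 = 10/3

Enumerate A + A = {a + b : a, b ∈ A}. With |A| = 6, there are |A|^2 = 36 ordered sum pairs; collecting distinct values, A + A = {-34, -31, -28, -21, -18, -11, -8, 2, 4, 7, 8, 11, 12, 17, 21, 27, 31, 42, 46, 50}, so |A + A| = 20. Thus K = 20/6 = 10/3. For comparison, the minimum possible |A + A| over all 6-element sets is 2·6 − 1 = 11 (so min K = 11/6), attained only by arithmetic progressions.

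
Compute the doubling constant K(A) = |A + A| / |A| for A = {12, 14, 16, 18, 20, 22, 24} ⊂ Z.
K = |A + A| / |A| = 13/7

Enumerate A + A = {a + b : a, b ∈ A}. With |A| = 7, there are |A|^2 = 49 ordered sum pairs; collecting distinct values, A + A = {24, 26, 28, 30, 32, 34, 36, 38, 40, 42, 44, 46, 48}, so |A + A| = 13. Thus K = 13/7. Here |A + A| = 2|A| − 1 = 13, the minimum possible — so K = 13/7 is minimal, which holds iff A is an arithmetic progression.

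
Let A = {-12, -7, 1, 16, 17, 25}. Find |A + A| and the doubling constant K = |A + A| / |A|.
K = |A + A| / |A| = 20/6 = 10/3

Enumerate A + A = {a + b : a, b ∈ A}. With |A| = 6, there are |A|^2 = 36 ordered sum pairs; collecting distinct values, A + A = {-24, -19, -14, -11, -6, 2, 4, 5, 9, 10, 13, 17, 18, 26, 32, 33, 34, 41, 42, 50}, so |A + A| = 20. Thus K = 20/6 = 10/3. For comparison, the minimum possible |A + A| over all 6-element sets is 2·6 − 1 = 11 (so min K = 11/6), attained only by arithmetic progressions.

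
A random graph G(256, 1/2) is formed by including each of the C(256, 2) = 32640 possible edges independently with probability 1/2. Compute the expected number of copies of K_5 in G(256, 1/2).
E[# K_5] = C(256, 5) · (1/2)^C(5, 2) = 8809549056 / 2^10 = 34412301/4 = 8603075.25

For each 5-subset S of vertices (there are C(256, 5) = 8809549056 such S), let X_S = 1 if S induces a K_5 (all C(5, 2) = 10 edges present). Then P(X_S = 1) = (1/2)^10 = 1/1024. By linearity of expectation, E[# K_5] = C(256, 5) · (1/2)^10 = 8809549056 / 1024 = 34412301/4 = 8603075.25.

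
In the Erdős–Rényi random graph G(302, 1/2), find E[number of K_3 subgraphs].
E[# K_3] = C(302, 3) · (1/2)^C(3, 2) = 4545100 / 2^3 = 1136275/2 = 568137.5

For each 3-subset S of vertices (there are C(302, 3) = 4545100 such S), let X_S = 1 if S induces a K_3 (all C(3, 2) = 3 edges present). Then P(X_S = 1) = (1/2)^3 = 1/8. By linearity of expectation, E[# K_3] = C(302, 3) · (1/2)^3 = 4545100 / 8 = 1136275/2 = 568137.5.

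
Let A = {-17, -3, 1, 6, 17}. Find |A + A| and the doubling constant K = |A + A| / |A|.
K = |A + A| / |A| = 15/5 = 3

Enumerate A + A = {a + b : a, b ∈ A}. With |A| = 5, there are |A|^2 = 25 ordered sum pairs; collecting distinct values, A + A = {-34, -20, -16, -11, -6, -2, 0, 2, 3, 7, 12, 14, 18, 23, 34}, so |A + A| = 15. Thus K = 15/5 = 3. For comparison, the minimum possible |A + A| over all 5-element sets is 2·5 − 1 = 9 (so min K = 9/5), attained only by arithmetic progressions.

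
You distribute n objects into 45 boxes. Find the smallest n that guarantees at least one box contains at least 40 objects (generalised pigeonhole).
n = (40 − 1)·45 + 1 = 1756

By the generalised pigeonhole principle, to guarantee some box contains ≥ r objects we need more than (r − 1) · k objects total. Threshold: n = (r − 1) · k + 1. With r = 40 and k = 45: n = 39 · 45 + 1 = 1755 + 1 = 1756. For n = 1755 = 39 · 45, we can put exactly 39 objects in every box, avoiding 40 in any single one — so 1756 is tight.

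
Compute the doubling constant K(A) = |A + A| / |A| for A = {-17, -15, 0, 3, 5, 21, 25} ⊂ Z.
K = |A + A| / |A| = 24/7

Enumerate A + A = {a + b : a, b ∈ A}. With |A| = 7, there are |A|^2 = 49 ordered sum pairs; collecting distinct values, A + A = {-34, -32, -30, -17, -15, -14, -12, -10, 0, 3, 4, 5, 6, 8, 10, 21, 24, 25, 26, 28, 30, 42, 46, 50}, so |A + A| = 24. Thus K = 24/7. For comparison, the minimum possible |A + A| over all 7-element sets is 2·7 − 1 = 13 (so min K = 13/7), attained only by arithmetic progressions.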